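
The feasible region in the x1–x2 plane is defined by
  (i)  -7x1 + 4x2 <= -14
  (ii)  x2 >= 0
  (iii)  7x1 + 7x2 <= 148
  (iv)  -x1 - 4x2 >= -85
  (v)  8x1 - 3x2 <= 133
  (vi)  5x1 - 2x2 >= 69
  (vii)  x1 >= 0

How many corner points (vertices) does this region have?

4

Intersecting each pair of boundary lines and keeping only the points that satisfy every inequality leaves:
  (133/8, 0)
  (69/5, 0)
  (125/7, 23/7)
  (779/49, 257/49)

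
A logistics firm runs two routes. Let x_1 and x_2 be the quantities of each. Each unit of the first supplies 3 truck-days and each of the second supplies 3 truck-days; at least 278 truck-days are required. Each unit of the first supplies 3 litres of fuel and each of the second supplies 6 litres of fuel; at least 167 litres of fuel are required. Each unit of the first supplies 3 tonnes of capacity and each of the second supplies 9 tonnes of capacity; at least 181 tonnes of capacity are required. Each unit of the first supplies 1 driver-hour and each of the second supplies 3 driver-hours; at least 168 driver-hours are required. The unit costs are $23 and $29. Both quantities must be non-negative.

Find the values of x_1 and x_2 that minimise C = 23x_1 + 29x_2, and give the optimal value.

Extreme points and C = 23x_1 + 29x_2:
  (0, 278/3) → C = 8062/3
  (168, 0) → C = 3864
  (55, 113/3) → C = 7072/3
The feasible region is unbounded (it extends along (0, 1), (1, 0)), but C strictly increases along every unbounded feasible direction, so there is no improving ray and the minimum is attained at a vertex.

At the optimal vertex, 3x_1 + 3x_2 = 278 and x_1 + 3x_2 = 168.
Solving simultaneously gives x_1 = 55, x_2 = 113/3.

x_1 = 55, x_2 = 113/3, minimum C = 7072/3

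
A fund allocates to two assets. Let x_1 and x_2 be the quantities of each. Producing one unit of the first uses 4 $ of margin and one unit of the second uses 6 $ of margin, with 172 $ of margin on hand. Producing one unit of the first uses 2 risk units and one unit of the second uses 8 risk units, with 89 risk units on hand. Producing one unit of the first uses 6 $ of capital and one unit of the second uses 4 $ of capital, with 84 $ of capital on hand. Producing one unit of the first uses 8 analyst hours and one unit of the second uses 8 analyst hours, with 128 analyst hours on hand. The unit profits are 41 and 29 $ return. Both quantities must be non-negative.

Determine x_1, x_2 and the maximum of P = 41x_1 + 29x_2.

x_1 = 10, x_2 = 6, maximum P = 584

Vertices and P = 41x_1 + 29x_2:
  (0, 0) → P = 0
  (0, 89/8) → P = 2581/8
  (14, 0) → P = 574
  (13/2, 19/2) → P = 542
  (10, 6) → P = 584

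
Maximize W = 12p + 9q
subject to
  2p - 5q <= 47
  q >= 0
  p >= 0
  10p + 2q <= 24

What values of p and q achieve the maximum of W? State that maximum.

p = 0, q = 12, maximum W = 108

Corner points and W = 12p + 9q:
  (0, 0) → W = 0
  (12/5, 0) → W = 144/5
  (0, 12) → W = 108

The optimum lies where p = 0 and 10p + 2q = 24.
Solving simultaneously gives p = 0, q = 12.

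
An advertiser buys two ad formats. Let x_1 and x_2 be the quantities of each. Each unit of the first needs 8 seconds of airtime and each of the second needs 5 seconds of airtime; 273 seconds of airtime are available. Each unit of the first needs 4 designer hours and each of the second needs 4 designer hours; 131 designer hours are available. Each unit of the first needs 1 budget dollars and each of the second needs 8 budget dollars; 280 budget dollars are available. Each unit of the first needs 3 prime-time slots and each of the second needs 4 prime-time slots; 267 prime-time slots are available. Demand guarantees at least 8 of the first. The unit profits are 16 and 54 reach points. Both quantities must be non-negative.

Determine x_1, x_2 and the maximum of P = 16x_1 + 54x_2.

Feasible corners and P = 16x_1 + 54x_2:
  (131/4, 0) → P = 524
  (8, 0) → P = 128
  (8, 99/4) → P = 2929/2

x_1 = 8, x_2 = 99/4, maximum P = 2929/2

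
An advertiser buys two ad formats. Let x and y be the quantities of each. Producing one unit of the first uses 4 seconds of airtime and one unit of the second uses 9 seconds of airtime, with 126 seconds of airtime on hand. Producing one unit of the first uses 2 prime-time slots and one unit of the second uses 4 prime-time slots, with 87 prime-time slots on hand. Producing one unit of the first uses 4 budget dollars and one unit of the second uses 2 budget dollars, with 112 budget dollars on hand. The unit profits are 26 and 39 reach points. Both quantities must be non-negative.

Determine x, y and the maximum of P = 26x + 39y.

x = 27, y = 2, maximum P = 780

Corner points and P = 26x + 39y:
  (0, 0) → P = 0
  (0, 14) → P = 546
  (28, 0) → P = 728
  (27, 2) → P = 780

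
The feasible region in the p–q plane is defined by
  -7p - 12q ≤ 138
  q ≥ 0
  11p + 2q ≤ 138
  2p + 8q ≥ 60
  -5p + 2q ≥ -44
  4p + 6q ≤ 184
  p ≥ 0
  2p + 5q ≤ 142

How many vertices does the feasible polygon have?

5

Intersecting each pair of boundary lines and keeping only the points that satisfy every inequality leaves:
  (91/8, 103/16)
  (406/51, 1286/51)
  (118/11, 53/11)
  (0, 15/2)
  (0, 142/5)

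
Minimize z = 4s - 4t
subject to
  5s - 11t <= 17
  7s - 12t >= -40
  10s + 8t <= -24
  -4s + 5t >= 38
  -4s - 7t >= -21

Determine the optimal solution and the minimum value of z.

s = -644/17, t = -319/17, minimum z = -1300/17

At the optimal vertex, 5s - 11t = 17 and 7s - 12t = -40.
Solving simultaneously gives s = -644/17, t = -319/17.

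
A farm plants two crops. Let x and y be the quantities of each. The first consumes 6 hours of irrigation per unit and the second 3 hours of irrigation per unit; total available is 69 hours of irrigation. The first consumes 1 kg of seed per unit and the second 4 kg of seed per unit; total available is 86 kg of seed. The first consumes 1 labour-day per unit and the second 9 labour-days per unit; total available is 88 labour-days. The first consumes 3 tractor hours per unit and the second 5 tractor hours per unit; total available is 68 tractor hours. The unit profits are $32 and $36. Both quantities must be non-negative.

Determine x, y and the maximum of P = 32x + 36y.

Corner points and P = 32x + 36y:
  (0, 0) → P = 0
  (0, 88/9) → P = 352
  (23/2, 0) → P = 368
  (7, 9) → P = 548

x = 7, y = 9, maximum P = 548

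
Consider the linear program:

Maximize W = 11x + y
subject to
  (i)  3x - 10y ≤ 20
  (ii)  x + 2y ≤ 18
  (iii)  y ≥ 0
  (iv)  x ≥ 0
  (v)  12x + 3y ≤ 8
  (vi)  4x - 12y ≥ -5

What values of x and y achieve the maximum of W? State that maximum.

Extreme points and W = 11x + y:
  (0, 0) → W = 0
  (2/3, 0) → W = 22/3
  (0, 5/12) → W = 5/12
  (27/52, 23/39) → W = 983/156

x = 2/3, y = 0, maximum W = 22/3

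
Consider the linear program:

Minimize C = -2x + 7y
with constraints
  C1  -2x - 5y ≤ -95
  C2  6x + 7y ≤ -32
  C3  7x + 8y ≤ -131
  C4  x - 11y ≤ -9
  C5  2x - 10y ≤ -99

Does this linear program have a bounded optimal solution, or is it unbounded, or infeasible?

Vertices and C = -2x + 7y:
  (-1415/19, 927/19) → C = 9319/19
  (-661, 562) → C = 5256
The feasible region has finitely many vertices and no improving ray; the minimum is 9319/19 at (-1415/19, 927/19).

bounded optimum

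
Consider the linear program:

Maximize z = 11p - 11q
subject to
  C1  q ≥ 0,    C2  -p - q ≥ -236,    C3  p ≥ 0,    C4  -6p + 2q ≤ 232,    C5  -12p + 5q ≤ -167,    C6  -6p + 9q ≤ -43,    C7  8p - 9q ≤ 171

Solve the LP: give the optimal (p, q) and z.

Vertices and z = 11p - 11q:
  (167/12, 0) → z = 1837/12
  (171/8, 0) → z = 1881/8
  (644/39, 81/13) → z = 4411/39
  (64, 341/9) → z = 2585/9

At the optimal vertex, -6p + 9q = -43 and 8p - 9q = 171.
Solving simultaneously gives p = 64, q = 341/9.

p = 64, q = 341/9, maximum z = 2585/9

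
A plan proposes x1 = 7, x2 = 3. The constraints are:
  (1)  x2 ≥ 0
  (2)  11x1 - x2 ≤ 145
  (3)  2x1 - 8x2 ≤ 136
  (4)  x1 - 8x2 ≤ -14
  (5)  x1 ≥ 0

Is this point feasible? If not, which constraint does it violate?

(1): 3 ≥ 0 ✓
(2): 74 ≤ 145 ✓
(3): -10 ≤ 136 ✓
(4): -17 ≤ -14 ✓
(5): 7 ≥ 0 ✓

feasible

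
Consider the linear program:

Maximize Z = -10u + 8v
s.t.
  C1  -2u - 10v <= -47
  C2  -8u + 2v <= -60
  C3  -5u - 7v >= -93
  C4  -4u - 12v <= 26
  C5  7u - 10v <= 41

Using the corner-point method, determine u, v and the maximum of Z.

u = 101/11, v = 74/11, maximum Z = -38

Corner points and Z = -10u + 8v:
  (347/42, 64/21) → Z = -1223/21
  (88/9, 247/90) → Z = -3412/45
  (101/11, 74/11) → Z = -38
  (1217/99, 446/99) → Z = -782/9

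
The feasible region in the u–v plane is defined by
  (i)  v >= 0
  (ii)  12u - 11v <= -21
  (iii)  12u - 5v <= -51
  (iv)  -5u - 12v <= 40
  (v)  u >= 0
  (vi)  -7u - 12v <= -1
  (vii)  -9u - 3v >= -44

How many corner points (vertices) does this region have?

Of the 21 pairwise boundary intersections, those satisfying every inequality are:
  (0, 51/5)
  (67/81, 329/27)
  (0, 44/3)

3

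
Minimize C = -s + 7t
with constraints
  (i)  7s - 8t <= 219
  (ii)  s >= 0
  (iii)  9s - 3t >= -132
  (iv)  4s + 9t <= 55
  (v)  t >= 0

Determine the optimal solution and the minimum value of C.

Corner points and C = -s + 7t:
  (0, 55/9) → C = 385/9
  (0, 0) → C = 0
  (55/4, 0) → C = -55/4

The optimum lies where 4s + 9t = 55 and t = 0.
Solving simultaneously gives s = 55/4, t = 0.

s = 55/4, t = 0, minimum C = -55/4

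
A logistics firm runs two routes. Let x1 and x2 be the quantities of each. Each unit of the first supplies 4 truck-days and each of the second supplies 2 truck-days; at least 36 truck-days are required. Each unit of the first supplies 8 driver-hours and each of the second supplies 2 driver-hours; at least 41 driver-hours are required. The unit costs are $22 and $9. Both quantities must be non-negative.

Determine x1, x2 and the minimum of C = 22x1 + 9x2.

Corner points and C = 22x1 + 9x2:
  (0, 41/2) → C = 369/2
  (9, 0) → C = 198
  (5/4, 31/2) → C = 167
The feasible region is unbounded (it extends along (0, 1), (1, 0)), but C strictly increases along every unbounded feasible direction, so there is no improving ray and the minimum is attained at a vertex.

The binding constraints are 4x1 + 2x2 = 36 and 8x1 + 2x2 = 41.
Solving simultaneously gives x1 = 5/4, x2 = 31/2.

x1 = 5/4, x2 = 31/2, minimum C = 167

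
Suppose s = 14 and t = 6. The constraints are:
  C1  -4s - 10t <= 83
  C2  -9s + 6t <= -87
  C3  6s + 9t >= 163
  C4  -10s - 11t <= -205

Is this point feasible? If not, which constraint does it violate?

not feasible — violates C3

Constraint C3: 6s + 9t = 138, which is not ≥ 163. All other constraints are satisfied.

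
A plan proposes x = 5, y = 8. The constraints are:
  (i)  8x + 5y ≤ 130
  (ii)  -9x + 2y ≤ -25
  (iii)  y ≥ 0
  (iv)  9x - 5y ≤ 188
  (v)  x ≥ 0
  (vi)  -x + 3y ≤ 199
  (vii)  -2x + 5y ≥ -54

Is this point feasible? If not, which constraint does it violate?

feasible

(i): 80 ≤ 130 ✓
(ii): -29 ≤ -25 ✓
(iii): 8 ≥ 0 ✓
(iv): 5 ≤ 188 ✓
(v): 5 ≥ 0 ✓
(vi): 19 ≤ 199 ✓
(vii): 30 ≥ -54 ✓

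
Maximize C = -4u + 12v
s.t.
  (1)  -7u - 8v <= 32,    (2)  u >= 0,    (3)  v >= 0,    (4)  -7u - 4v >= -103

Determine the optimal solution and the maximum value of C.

Extreme points and C = -4u + 12v:
  (0, 0) → C = 0
  (0, 103/4) → C = 309
  (103/7, 0) → C = -412/7

The binding constraints are u = 0 and -7u - 4v = -103.
Solving simultaneously gives u = 0, v = 103/4.

u = 0, v = 103/4, maximum C = 309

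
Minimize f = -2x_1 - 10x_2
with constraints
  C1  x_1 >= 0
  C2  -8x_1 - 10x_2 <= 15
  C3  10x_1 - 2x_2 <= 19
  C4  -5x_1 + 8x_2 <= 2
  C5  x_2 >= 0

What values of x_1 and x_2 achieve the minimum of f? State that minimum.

x_1 = 78/35, x_2 = 23/14, minimum f = -731/35

The optimum lies where 10x_1 - 2x_2 = 19 and -5x_1 + 8x_2 = 2.
Solving simultaneously gives x_1 = 78/35, x_2 = 23/14.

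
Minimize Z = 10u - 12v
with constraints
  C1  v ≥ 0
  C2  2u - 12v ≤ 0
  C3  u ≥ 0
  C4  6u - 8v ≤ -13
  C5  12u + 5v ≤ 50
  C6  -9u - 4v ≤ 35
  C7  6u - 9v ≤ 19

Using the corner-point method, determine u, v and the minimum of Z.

u = 0, v = 10, minimum Z = -120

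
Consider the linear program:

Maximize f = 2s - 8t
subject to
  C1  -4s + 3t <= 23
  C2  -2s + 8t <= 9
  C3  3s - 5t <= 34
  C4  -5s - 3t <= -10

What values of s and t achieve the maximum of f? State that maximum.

The binding constraints are 3s - 5t = 34 and -5s - 3t = -10.
Solving simultaneously gives s = 76/17, t = -70/17.

s = 76/17, t = -70/17, maximum f = 712/17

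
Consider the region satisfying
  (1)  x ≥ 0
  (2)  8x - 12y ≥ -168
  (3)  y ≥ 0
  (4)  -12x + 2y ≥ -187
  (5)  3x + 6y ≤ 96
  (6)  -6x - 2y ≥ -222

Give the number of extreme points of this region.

The feasible vertices (each the meet of two boundaries and inside every other half-plane) are:
  (0, 14)
  (0, 0)
  (12/7, 106/7)
  (187/12, 0)
  (219/13, 197/26)

5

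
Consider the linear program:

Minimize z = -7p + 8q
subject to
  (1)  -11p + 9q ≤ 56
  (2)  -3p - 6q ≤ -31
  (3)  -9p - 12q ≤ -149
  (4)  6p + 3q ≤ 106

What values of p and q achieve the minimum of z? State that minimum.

Extreme points and z = -7p + 8q:
  (223/71, 2143/213) → z = 12461/213
  (262/29, 1502/87) → z = 6514/87
  (55/3, -4/3) → z = -139

The optimum lies where -9p - 12q = -149 and 6p + 3q = 106.
Solving simultaneously gives p = 55/3, q = -4/3.

p = 55/3, q = -4/3, minimum z = -139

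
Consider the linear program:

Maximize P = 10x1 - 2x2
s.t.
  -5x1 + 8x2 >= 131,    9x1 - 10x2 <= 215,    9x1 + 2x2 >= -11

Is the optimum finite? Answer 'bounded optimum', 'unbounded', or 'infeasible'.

unbounded

From the feasible point (1515/11, 1127/11), moving in the direction (10, 9) keeps every constraint satisfied while P increases without bound.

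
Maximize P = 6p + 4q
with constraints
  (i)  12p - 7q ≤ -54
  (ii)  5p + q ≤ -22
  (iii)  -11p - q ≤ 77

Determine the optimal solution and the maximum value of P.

p = -55/6, q = 143/6, maximum P = 121/3

Feasible corners and P = 6p + 4q:
  (-208/47, 6/47) → P = -1224/47
  (-593/89, -330/89) → P = -4878/89
  (-55/6, 143/6) → P = 121/3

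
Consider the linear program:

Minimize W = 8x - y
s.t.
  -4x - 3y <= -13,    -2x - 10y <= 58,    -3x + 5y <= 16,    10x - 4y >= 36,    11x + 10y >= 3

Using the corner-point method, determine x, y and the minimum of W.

Feasible corners and W = 8x - y:
  (152/17, -129/17) → W = 1345/17
  (80/23, -7/23) → W = 647/23
  (122/19, 134/19) → W = 842/19
The feasible region is unbounded (it extends along (5, -1), (5, 3)), but W strictly increases along every unbounded feasible direction, so there is no improving ray and the minimum is attained at a vertex.

x = 80/23, y = -7/23, minimum W = 647/23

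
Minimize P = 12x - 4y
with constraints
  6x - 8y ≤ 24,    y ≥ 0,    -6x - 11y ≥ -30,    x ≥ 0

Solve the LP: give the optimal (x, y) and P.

At the optimal vertex, -6x - 11y = -30 and x = 0.
Solving simultaneously gives x = 0, y = 30/11.

x = 0, y = 30/11, minimum P = -120/11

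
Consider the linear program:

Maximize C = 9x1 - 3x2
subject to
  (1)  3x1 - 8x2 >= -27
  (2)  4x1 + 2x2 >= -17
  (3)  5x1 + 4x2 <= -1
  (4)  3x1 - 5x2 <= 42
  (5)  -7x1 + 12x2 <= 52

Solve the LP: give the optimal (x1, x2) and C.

Feasible corners and C = 9x1 - 3x2:
  (-29/13, 33/13) → C = -360/13
  (-23/5, 33/20) → C = -927/20
  (-1/26, -219/26) → C = 324/13
  (-154/31, 89/62) → C = -3039/62
  (163/37, -213/37) → C = 2106/37

x1 = 163/37, x2 = -213/37, maximum C = 2106/37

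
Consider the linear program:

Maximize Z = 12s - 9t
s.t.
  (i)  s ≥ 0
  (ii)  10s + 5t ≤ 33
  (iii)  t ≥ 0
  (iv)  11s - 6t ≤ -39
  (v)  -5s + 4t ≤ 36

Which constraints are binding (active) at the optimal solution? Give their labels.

Extreme points and Z = 12s - 9t:
  (0, 33/5) → Z = -297/5
  (0, 13/2) → Z = -117/2
  (3/115, 753/115) → Z = -6741/115

The maximum is at (0, 13/2). Substituting into each constraint, equality holds for (i) and (iv); the remaining constraints have slack.

(i) and (iv)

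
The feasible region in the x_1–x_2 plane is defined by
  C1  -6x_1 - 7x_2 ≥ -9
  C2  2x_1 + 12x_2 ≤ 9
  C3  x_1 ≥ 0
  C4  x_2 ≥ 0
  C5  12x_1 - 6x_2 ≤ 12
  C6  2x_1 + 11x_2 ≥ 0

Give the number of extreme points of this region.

5

The feasible vertices (each the meet of two boundaries and inside every other half-plane) are:
  (45/58, 18/29)
  (23/20, 3/10)
  (0, 3/4)
  (0, 0)
  (1, 0)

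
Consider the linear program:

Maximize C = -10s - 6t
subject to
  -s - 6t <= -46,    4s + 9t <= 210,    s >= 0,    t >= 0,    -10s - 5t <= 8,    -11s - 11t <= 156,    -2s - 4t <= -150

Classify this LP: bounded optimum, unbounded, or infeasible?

infeasible

The boundaries -s - 6t = -46 and s = 0 meet at (0, 23/3), but that point violates -2s - 4t ≤ -150. Every candidate vertex is excluded by some other constraint, so the feasible region is empty.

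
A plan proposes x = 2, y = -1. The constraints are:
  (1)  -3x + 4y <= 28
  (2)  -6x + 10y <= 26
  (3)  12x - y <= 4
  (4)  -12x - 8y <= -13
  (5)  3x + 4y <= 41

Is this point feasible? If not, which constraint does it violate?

Constraint (3): 12x - y = 25, which is not ≤ 4. All other constraints are satisfied.

not feasible — violates (3)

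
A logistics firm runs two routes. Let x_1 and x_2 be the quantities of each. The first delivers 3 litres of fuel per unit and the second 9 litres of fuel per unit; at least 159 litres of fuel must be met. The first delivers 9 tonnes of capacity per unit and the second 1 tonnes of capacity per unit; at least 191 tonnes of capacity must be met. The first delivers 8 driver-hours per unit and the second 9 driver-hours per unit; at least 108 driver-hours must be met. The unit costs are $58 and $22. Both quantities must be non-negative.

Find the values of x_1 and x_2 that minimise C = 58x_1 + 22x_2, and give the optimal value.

Vertices and C = 58x_1 + 22x_2:
  (0, 191) → C = 4202
  (53, 0) → C = 3074
  (20, 11) → C = 1402
The feasible region is unbounded (it extends along (0, 1), (1, 0)), but C strictly increases along every unbounded feasible direction, so there is no improving ray and the minimum is attained at a vertex.

x_1 = 20, x_2 = 11, minimum C = 1402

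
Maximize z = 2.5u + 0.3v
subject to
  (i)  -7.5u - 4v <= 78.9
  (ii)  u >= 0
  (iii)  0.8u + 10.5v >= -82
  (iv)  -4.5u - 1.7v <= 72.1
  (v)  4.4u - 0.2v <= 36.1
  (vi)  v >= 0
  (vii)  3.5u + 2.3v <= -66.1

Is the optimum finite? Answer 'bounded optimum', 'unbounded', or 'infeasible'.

infeasible

The boundaries u = 0 and v = 0 meet at (0, 0), but that point violates 3.5u + 2.3v ≤ -66.1. Every candidate vertex is excluded by some other constraint, so the feasible region is empty.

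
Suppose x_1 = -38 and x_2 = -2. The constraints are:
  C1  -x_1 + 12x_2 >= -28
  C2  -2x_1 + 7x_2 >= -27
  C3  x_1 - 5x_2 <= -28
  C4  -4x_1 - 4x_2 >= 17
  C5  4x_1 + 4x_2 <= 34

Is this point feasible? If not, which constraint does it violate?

C1: 14 ≥ -28 ✓
C2: 62 ≥ -27 ✓
C3: -28 ≤ -28 ✓
C4: 160 ≥ 17 ✓
C5: -160 ≤ 34 ✓

feasible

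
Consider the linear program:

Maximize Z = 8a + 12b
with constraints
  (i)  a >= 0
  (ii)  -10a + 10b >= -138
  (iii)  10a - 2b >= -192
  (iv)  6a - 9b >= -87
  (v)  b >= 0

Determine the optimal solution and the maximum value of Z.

Feasible corners and Z = 8a + 12b:
  (0, 29/3) → Z = 116
  (0, 0) → Z = 0
  (352/5, 283/5) → Z = 6212/5
  (69/5, 0) → Z = 552/5

a = 352/5, b = 283/5, maximum Z = 6212/5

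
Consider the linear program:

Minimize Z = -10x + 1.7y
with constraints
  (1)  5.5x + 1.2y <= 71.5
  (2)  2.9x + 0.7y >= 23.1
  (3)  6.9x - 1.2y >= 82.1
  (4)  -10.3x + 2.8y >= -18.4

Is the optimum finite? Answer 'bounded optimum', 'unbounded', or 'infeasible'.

The boundaries 5.5x + 1.2y = 71.5 and 2.9x + 0.7y = 23.1 meet at (2233/37, -8030/37), but that point violates -10.3x + 2.8y ≥ -18.4. Every candidate vertex is excluded by some other constraint, so the feasible region is empty.

infeasible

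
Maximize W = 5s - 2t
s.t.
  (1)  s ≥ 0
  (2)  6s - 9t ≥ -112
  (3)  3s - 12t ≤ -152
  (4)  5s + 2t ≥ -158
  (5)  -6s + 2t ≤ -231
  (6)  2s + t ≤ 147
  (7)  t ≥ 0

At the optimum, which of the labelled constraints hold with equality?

Vertices and W = 5s - 2t:
  (1538/33, 535/22) → W = 6085/33
  (1612/27, 745/27) → W = 730/3
  (105/2, 42) → W = 357/2

The maximum is at (1612/27, 745/27). Substituting into each constraint, equality holds for (3) and (6); the remaining constraints have slack.

(3) and (6)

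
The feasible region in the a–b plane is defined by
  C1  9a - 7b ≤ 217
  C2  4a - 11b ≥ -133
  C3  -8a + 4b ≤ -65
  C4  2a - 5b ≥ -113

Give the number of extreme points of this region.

3

The feasible vertices (each the meet of two boundaries and inside every other half-plane) are:
  (3318/71, 2065/71)
  (-413/20, -1151/20)
  (1247/72, 331/18)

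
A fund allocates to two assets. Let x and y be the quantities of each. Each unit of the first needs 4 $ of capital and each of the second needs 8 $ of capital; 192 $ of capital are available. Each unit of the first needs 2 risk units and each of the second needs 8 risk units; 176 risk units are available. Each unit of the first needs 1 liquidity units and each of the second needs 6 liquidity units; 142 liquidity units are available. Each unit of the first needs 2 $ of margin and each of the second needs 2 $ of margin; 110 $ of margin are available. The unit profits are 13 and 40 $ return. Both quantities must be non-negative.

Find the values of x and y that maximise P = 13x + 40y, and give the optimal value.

x = 8, y = 20, maximum P = 904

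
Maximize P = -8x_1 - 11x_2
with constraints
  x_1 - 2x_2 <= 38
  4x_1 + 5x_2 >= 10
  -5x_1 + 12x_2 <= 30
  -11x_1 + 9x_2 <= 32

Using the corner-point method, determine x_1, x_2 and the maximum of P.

x_1 = 210/13, x_2 = -142/13, maximum P = -118/13

Feasible corners and P = -8x_1 - 11x_2:
  (210/13, -142/13) → P = -118/13
  (258, 110) → P = -3274
  (-30/73, 170/73) → P = -1630/73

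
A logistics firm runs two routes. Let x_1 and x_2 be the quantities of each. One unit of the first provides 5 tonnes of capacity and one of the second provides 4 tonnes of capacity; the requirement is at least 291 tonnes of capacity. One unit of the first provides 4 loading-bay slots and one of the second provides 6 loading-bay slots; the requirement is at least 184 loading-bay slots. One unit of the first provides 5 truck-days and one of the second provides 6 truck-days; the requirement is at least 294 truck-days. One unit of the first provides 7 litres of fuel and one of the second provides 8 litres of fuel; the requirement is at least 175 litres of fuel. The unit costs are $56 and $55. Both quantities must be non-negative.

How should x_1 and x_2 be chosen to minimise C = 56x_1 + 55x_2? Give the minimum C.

x_1 = 57, x_2 = 3/2, minimum C = 6549/2

Corner points and C = 56x_1 + 55x_2:
  (0, 291/4) → C = 16005/4
  (294/5, 0) → C = 16464/5
  (57, 3/2) → C = 6549/2
The feasible region is unbounded (it extends along (0, 1), (1, 0)), but C strictly increases along every unbounded feasible direction, so there is no improving ray and the minimum is attained at a vertex.

At the optimal vertex, 5x_1 + 4x_2 = 291 and 5x_1 + 6x_2 = 294.
Solving simultaneously gives x_1 = 57, x_2 = 3/2.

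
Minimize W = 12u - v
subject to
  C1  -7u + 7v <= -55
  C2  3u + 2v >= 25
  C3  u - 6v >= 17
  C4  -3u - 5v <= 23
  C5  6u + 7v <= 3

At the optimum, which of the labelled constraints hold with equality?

Vertices and W = 12u - v:
  (19, -16) → W = 244
  (169/9, -47/3) → W = 241
  (176/9, -49/3) → W = 251

The minimum is at (169/9, -47/3). Substituting into each constraint, equality holds for C2 and C5; the remaining constraints have slack.

C2 and C5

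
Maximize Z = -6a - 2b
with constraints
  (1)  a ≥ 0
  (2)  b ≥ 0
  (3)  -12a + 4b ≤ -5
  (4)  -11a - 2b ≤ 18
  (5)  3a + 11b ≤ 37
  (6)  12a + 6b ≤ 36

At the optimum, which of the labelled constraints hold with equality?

Feasible corners and Z = -6a - 2b:
  (5/12, 0) → Z = -5/2
  (3, 0) → Z = -18
  (203/144, 143/48) → Z = -173/12
  (29/19, 56/19) → Z = -286/19

The maximum is at (5/12, 0). Substituting into each constraint, equality holds for (2) and (3); the remaining constraints have slack.

(2) and (3)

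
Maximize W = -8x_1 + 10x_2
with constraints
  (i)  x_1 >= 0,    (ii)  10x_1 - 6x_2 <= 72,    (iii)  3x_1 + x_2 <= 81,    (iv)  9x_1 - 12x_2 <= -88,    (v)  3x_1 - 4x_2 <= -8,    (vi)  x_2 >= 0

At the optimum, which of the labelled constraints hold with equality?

(i) and (iii)

Feasible corners and W = -8x_1 + 10x_2:
  (0, 81) → W = 810
  (0, 22/3) → W = 220/3
  (884/45, 331/15) → W = 2858/45

The maximum is at (0, 81). Substituting into each constraint, equality holds for (i) and (iii); the remaining constraints have slack.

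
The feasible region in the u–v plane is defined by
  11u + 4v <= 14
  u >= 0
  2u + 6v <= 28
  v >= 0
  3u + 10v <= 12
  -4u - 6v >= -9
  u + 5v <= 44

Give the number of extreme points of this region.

5

Intersecting each pair of boundary lines and keeping only the points that satisfy every inequality leaves:
  (14/11, 0)
  (24/25, 43/50)
  (0, 0)
  (0, 6/5)
  (9/11, 21/22)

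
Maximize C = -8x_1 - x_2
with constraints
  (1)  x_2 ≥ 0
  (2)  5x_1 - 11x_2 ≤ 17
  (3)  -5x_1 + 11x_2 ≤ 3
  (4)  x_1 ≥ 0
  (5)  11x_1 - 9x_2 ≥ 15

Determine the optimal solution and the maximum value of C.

Extreme points and C = -8x_1 - x_2:
  (17/5, 0) → C = -136/5
  (15/11, 0) → C = -120/11
  (48/19, 27/19) → C = -411/19
The feasible region is unbounded (it extends along (11, 5)), but C strictly decreases along every unbounded feasible direction, so there is no improving ray and the maximum is attained at a vertex.

At the optimal vertex, x_2 = 0 and 11x_1 - 9x_2 = 15.
Solving simultaneously gives x_1 = 15/11, x_2 = 0.

x_1 = 15/11, x_2 = 0, maximum C = -120/11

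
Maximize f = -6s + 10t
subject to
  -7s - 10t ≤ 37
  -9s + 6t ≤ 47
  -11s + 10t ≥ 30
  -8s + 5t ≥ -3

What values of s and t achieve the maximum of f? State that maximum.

The binding constraints are -9s + 6t = 47 and -8s + 5t = -3.
Solving simultaneously gives s = 253/3, t = 403/3.

s = 253/3, t = 403/3, maximum f = 2512/3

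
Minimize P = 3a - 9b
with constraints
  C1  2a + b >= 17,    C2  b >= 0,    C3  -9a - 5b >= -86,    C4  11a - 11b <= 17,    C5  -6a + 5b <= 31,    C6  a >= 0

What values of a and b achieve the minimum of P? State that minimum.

a = 11/3, b = 53/5, minimum P = -422/5

Corner points and P = 3a - 9b:
  (68/11, 51/11) → P = -255/11
  (27/8, 41/4) → P = -657/8
  (1031/154, 793/154) → P = -2022/77
  (11/3, 53/5) → P = -422/5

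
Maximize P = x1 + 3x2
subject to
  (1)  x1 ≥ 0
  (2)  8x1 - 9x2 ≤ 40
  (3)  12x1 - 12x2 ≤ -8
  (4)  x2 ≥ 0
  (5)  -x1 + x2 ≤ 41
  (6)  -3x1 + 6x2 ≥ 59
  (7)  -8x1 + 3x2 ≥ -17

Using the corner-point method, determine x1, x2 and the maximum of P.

Feasible corners and P = x1 + 3x2:
  (0, 41) → P = 123
  (0, 59/6) → P = 59/2
  (28, 69) → P = 235
  (93/13, 523/39) → P = 616/13

x1 = 28, x2 = 69, maximum P = 235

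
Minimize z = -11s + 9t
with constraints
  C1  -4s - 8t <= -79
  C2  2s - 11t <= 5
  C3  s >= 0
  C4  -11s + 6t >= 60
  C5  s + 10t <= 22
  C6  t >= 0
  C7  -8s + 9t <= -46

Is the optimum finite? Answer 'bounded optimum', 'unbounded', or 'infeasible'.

infeasible

The boundaries t = 0 and -8s + 9t = -46 meet at (23/4, 0), but that point violates -4s - 8t ≤ -79. Every candidate vertex is excluded by some other constraint, so the feasible region is empty.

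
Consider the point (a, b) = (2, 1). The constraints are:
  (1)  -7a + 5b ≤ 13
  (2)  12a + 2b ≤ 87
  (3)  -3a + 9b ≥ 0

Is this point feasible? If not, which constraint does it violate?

(1): -9 ≤ 13 ✓
(2): 26 ≤ 87 ✓
(3): 3 ≥ 0 ✓

feasible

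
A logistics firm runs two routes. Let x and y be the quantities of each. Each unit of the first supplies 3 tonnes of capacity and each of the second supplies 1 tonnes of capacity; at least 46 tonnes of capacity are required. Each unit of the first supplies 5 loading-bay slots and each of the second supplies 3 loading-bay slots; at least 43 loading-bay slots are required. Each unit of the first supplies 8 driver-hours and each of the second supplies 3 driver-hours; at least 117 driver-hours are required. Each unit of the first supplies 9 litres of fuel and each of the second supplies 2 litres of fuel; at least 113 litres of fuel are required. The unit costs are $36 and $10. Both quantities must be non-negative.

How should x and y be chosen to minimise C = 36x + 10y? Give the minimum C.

x = 7, y = 25, minimum C = 502

The feasible region is unbounded (it extends along (0, 1), (1, 0)), but C strictly increases along every unbounded feasible direction, so there is no improving ray and the minimum is attained at a vertex.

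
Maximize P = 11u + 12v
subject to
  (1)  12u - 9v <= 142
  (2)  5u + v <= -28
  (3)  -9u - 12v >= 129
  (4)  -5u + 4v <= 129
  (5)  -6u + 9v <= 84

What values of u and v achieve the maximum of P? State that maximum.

u = -69/17, v = -131/17, maximum P = -2331/17

Vertices and P = 11u + 12v:
  (-110/57, -1046/57) → P = -13762/57
  (-69/17, -131/17) → P = -2331/17
  (-241/17, -2/17) → P = -2675/17
  (-275/7, -118/7) → P = -4441/7
The feasible region is unbounded (it extends along (-3, -4), (-4, -5)), but P strictly decreases along every unbounded feasible direction, so there is no improving ray and the maximum is attained at a vertex.

The optimum lies where 5u + v = -28 and -9u - 12v = 129.
Solving simultaneously gives u = -69/17, v = -131/17.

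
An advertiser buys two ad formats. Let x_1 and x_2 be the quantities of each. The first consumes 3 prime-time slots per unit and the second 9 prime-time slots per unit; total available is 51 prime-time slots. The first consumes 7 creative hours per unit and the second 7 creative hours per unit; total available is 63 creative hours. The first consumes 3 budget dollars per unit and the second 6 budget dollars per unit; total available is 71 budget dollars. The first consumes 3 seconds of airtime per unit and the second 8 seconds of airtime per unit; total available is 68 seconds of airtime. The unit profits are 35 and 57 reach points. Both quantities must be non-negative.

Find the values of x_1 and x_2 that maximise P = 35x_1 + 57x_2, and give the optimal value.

x_1 = 5, x_2 = 4, maximum P = 403

Vertices and P = 35x_1 + 57x_2:
  (0, 0) → P = 0
  (0, 17/3) → P = 323
  (9, 0) → P = 315
  (5, 4) → P = 403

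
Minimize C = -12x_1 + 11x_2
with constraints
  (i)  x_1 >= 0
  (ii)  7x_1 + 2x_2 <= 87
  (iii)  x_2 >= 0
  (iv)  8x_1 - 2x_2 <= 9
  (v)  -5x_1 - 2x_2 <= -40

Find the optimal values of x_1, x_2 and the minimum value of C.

Corner points and C = -12x_1 + 11x_2:
  (0, 87/2) → C = 957/2
  (0, 20) → C = 220
  (32/5, 211/10) → C = 1553/10
  (49/13, 275/26) → C = 1849/26

The binding constraints are 8x_1 - 2x_2 = 9 and -5x_1 - 2x_2 = -40.
Solving simultaneously gives x_1 = 49/13, x_2 = 275/26.

x_1 = 49/13, x_2 = 275/26, minimum C = 1849/26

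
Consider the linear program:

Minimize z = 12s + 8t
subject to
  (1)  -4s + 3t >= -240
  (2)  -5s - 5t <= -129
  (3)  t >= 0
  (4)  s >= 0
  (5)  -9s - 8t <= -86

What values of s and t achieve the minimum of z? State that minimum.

Extreme points and z = 12s + 8t:
  (60, 0) → z = 720
  (129/5, 0) → z = 1548/5
  (0, 129/5) → z = 1032/5
The feasible region is unbounded (it extends along (0, 1), (3, 4)), but z strictly increases along every unbounded feasible direction, so there is no improving ray and the minimum is attained at a vertex.

At the optimal vertex, -5s - 5t = -129 and s = 0.
Solving simultaneously gives s = 0, t = 129/5.

s = 0, t = 129/5, minimum z = 1032/5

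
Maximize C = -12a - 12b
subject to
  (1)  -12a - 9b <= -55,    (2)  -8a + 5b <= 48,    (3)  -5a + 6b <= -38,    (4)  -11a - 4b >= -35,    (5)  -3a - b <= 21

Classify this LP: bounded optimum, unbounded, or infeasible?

The boundaries -12a - 9b = -55 and -8a + 5b = 48 meet at (-157/132, 254/33), but that point violates -5a + 6b ≤ -38. Every candidate vertex is excluded by some other constraint, so the feasible region is empty.

infeasible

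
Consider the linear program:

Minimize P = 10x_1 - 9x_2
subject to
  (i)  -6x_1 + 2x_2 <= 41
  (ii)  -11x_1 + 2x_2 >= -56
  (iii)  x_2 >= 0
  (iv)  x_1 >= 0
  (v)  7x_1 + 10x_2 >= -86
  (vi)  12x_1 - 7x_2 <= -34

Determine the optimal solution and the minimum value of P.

Feasible corners and P = 10x_1 - 9x_2:
  (97/5, 787/10) → P = -5143/10
  (0, 41/2) → P = -369/2
  (460/53, 1046/53) → P = -4814/53
  (0, 34/7) → P = -306/7

The optimum lies where -6x_1 + 2x_2 = 41 and -11x_1 + 2x_2 = -56.
Solving simultaneously gives x_1 = 97/5, x_2 = 787/10.

x_1 = 97/5, x_2 = 787/10, minimum P = -5143/10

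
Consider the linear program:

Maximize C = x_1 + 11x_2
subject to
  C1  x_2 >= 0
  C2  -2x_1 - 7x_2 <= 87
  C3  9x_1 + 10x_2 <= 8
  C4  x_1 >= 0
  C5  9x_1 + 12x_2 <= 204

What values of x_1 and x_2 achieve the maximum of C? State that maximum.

Vertices and C = x_1 + 11x_2:
  (8/9, 0) → C = 8/9
  (0, 0) → C = 0
  (0, 4/5) → C = 44/5

x_1 = 0, x_2 = 4/5, maximum C = 44/5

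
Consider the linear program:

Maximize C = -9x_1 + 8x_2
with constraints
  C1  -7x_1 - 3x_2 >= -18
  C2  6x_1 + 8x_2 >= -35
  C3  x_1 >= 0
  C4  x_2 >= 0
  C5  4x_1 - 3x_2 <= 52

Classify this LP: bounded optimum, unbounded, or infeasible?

Extreme points and C = -9x_1 + 8x_2:
  (0, 6) → C = 48
  (18/7, 0) → C = -162/7
  (0, 0) → C = 0
The feasible region has finitely many vertices and no improving ray; the maximum is 48 at (0, 6).

bounded optimum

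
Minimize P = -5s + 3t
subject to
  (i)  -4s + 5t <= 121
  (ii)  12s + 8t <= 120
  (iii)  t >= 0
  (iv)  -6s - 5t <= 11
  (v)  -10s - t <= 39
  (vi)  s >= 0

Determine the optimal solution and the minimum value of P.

Corner points and P = -5s + 3t:
  (10, 0) → P = -50
  (0, 15) → P = 45
  (0, 0) → P = 0

s = 10, t = 0, minimum P = -50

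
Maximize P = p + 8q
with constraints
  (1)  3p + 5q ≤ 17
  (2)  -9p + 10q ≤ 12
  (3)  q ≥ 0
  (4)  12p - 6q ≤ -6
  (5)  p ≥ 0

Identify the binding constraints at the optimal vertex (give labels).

Extreme points and P = p + 8q:
  (2/11, 15/11) → P = 122/11
  (0, 6/5) → P = 48/5
  (0, 1) → P = 8

The maximum is at (2/11, 15/11). Substituting into each constraint, equality holds for (2) and (4); the remaining constraints have slack.

(2) and (4)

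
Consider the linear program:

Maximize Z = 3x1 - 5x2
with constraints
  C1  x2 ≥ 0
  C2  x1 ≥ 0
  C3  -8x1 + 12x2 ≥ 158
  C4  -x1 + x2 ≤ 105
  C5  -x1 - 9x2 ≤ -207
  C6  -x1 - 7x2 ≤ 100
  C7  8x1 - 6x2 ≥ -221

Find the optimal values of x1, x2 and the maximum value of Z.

x1 = 177/14, x2 = 907/42, maximum Z = -1471/21

Extreme points and Z = 3x1 - 5x2:
  (0, 23) → Z = -115
  (0, 221/6) → Z = -1105/6
  (177/14, 907/42) → Z = -1471/21
  (409/2, 619/2) → Z = -934
The feasible region is unbounded (it extends along (1, 1), (3, 2)), but Z strictly decreases along every unbounded feasible direction, so there is no improving ray and the maximum is attained at a vertex.

At the optimal vertex, -8x1 + 12x2 = 158 and -x1 - 9x2 = -207.
Solving simultaneously gives x1 = 177/14, x2 = 907/42.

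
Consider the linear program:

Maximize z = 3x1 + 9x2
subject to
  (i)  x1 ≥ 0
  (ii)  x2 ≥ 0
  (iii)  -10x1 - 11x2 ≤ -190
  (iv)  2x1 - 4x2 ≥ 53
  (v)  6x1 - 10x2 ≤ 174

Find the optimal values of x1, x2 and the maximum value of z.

Extreme points and z = 3x1 + 9x2:
  (53/2, 0) → z = 159/2
  (29, 0) → z = 87
  (83/2, 15/2) → z = 192

At the optimal vertex, 2x1 - 4x2 = 53 and 6x1 - 10x2 = 174.
Solving simultaneously gives x1 = 83/2, x2 = 15/2.

x1 = 83/2, x2 = 15/2, maximum z = 192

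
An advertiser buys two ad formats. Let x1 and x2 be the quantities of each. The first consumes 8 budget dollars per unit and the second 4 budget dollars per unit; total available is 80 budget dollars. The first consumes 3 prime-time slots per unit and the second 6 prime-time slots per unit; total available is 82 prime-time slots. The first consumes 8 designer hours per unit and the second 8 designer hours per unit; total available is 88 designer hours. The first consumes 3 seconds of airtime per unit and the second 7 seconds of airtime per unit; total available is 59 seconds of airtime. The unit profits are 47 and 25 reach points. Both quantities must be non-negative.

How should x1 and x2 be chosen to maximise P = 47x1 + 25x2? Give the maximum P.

x1 = 9, x2 = 2, maximum P = 473

Extreme points and P = 47x1 + 25x2:
  (0, 0) → P = 0
  (0, 59/7) → P = 1475/7
  (10, 0) → P = 470
  (9, 2) → P = 473
  (9/2, 13/2) → P = 374

The binding constraints are 8x1 + 4x2 = 80 and 8x1 + 8x2 = 88.
Solving simultaneously gives x1 = 9, x2 = 2.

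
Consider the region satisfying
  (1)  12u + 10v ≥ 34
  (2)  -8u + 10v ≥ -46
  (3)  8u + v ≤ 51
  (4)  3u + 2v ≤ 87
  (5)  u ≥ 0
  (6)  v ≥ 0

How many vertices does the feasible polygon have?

6

The feasible vertices (each the meet of two boundaries and inside every other half-plane) are:
  (0, 17/5)
  (17/6, 0)
  (139/22, 5/11)
  (23/4, 0)
  (15/13, 543/13)
  (0, 87/2)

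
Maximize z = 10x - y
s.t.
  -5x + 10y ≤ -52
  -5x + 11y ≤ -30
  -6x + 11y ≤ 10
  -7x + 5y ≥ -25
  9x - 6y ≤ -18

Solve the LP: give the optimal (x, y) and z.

Corner points and z = 10x - y:
  (-672/5, -362/5) → z = -6358/5
  (-41/5, -93/10) → z = -727/10
  (-80, -117) → z = -683
The feasible region is unbounded (it extends along (-5, -7), (-11, -6)), but z strictly decreases along every unbounded feasible direction, so there is no improving ray and the maximum is attained at a vertex.

At the optimal vertex, -5x + 10y = -52 and 9x - 6y = -18.
Solving simultaneously gives x = -41/5, y = -93/10.

x = -41/5, y = -93/10, maximum z = -727/10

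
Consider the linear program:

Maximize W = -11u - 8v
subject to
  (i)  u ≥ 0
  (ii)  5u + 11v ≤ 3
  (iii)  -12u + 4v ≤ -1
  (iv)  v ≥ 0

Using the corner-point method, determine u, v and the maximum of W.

Corner points and W = -11u - 8v:
  (23/152, 31/152) → W = -501/152
  (3/5, 0) → W = -33/5
  (1/12, 0) → W = -11/12

The binding constraints are -12u + 4v = -1 and v = 0.
Solving simultaneously gives u = 1/12, v = 0.

u = 1/12, v = 0, maximum W = -11/12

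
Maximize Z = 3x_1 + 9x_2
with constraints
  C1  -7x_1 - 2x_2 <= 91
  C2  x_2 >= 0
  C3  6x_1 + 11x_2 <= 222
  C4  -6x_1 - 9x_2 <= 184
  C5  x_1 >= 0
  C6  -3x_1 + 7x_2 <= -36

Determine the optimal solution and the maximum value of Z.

x_1 = 26, x_2 = 6, maximum Z = 132

Corner points and Z = 3x_1 + 9x_2:
  (37, 0) → Z = 111
  (12, 0) → Z = 36
  (26, 6) → Z = 132

At the optimal vertex, 6x_1 + 11x_2 = 222 and -3x_1 + 7x_2 = -36.
Solving simultaneously gives x_1 = 26, x_2 = 6.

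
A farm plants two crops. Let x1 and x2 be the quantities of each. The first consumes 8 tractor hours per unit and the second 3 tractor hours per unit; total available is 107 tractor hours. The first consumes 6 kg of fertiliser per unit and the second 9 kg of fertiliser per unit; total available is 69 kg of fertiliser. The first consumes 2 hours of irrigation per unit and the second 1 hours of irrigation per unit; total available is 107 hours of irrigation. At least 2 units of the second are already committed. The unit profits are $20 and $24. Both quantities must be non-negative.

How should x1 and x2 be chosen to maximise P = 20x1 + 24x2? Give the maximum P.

Extreme points and P = 20x1 + 24x2:
  (0, 23/3) → P = 184
  (0, 2) → P = 48
  (17/2, 2) → P = 218

The optimum lies where 6x1 + 9x2 = 69 and x2 = 2.
Solving simultaneously gives x1 = 17/2, x2 = 2.

x1 = 17/2, x2 = 2, maximum P = 218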